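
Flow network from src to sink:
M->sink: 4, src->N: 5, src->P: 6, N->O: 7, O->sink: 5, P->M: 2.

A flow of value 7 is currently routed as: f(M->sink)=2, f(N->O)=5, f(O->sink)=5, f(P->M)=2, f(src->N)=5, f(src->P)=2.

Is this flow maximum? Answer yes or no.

Residual reachable from src: {P, src}; sink is not reachable.
Saturated cut: P->M, src->N with total capacity 7 = current flow value. Flow is maximum.

Yes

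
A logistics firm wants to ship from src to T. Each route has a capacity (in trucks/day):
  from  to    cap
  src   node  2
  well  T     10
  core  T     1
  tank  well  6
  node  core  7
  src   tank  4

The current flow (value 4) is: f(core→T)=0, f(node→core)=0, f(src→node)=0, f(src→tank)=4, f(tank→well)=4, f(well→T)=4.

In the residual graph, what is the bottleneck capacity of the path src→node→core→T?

Residual capacities along the path: src→node: 2, node→core: 7, core→T: 1.
Minimum is 1.

1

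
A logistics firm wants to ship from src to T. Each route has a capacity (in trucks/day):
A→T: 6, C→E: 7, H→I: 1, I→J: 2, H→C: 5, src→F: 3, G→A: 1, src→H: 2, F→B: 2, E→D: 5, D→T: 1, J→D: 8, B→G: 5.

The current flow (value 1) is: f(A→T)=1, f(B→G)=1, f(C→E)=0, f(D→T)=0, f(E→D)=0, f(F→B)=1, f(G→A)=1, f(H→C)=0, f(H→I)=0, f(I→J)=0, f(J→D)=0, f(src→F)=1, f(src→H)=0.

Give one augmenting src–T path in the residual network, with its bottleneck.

Residual along src→H→I→J→D→T: src→H: 2, H→I: 1, I→J: 2, J→D: 8, D→T: 1.
Bottleneck = min = 1.

src→H→I→J→D→T, bottleneck 1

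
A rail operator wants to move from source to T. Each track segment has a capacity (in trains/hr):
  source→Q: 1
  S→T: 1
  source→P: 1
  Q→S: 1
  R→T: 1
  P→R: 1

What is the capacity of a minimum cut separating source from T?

2

Max flow = 2 (via 2 augmenting paths).
In the residual at optimum, the set reachable from source is {source}.
Cut edges: source→P (cap 1), source→Q (cap 1). Sum = 2.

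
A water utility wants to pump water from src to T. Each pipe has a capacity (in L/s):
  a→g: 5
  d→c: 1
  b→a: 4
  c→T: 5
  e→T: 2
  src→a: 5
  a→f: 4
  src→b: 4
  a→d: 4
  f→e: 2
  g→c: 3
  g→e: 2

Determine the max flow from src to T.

6

Augment src→a→d→c→T: bottleneck 1. Total 1.
Augment src→a→f→e→T: bottleneck 2. Total 3.
Augment src→a→g→c→T: bottleneck 2. Total 5.
Augment src→b→a→g→c→T: bottleneck 1. Total 6.
No augmenting path remains in the residual graph.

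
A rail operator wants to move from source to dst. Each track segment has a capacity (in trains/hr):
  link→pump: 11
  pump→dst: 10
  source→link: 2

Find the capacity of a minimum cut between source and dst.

Max flow = 2 (via 1 augmenting path).
In the residual at optimum, the set reachable from source is {source}.
Cut edges: source→link (cap 2). Sum = 2.

2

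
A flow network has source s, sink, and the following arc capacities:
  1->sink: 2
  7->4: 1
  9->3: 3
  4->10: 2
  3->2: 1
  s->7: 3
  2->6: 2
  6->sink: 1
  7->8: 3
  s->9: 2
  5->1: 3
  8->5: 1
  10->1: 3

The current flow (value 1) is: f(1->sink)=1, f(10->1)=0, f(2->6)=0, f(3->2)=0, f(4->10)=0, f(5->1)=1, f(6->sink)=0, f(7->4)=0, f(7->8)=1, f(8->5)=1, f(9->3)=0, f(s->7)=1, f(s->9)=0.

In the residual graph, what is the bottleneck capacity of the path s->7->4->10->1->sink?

1

Residual capacities along the path: s->7: 2, 7->4: 1, 4->10: 2, 10->1: 3, 1->sink: 1.
Minimum is 1.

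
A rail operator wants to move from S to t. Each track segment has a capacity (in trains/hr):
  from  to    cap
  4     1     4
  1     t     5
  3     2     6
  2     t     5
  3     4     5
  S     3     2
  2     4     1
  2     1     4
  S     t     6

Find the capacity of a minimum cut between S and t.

Max flow = 8 (via 2 augmenting paths).
In the residual at optimum, the set reachable from S is {S}.
Cut edges: S->3 (cap 2), S->t (cap 6). Sum = 8.

8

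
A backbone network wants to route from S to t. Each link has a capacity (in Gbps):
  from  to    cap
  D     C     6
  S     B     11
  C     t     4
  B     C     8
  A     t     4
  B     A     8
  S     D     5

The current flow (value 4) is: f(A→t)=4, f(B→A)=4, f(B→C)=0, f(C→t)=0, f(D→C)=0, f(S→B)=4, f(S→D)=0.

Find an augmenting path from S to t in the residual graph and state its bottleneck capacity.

S→B→C→t, bottleneck 4

Residual along S→B→C→t: S→B: 7, B→C: 8, C→t: 4.
Bottleneck = min = 4.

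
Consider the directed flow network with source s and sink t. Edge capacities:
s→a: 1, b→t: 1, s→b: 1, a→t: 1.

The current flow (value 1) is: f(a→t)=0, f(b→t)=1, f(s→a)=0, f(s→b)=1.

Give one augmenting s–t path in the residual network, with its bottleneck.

Residual along s→a→t: s→a: 1, a→t: 1.
Bottleneck = min = 1.

s→a→t, bottleneck 1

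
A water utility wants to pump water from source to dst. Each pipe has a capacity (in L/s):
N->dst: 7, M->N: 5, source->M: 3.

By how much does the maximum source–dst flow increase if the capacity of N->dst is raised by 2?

0

Original max flow = 3.
Edge N->dst does not cross the min cut (source side {source}), so extra capacity there cannot help.
New max flow = 3. Increase = 0.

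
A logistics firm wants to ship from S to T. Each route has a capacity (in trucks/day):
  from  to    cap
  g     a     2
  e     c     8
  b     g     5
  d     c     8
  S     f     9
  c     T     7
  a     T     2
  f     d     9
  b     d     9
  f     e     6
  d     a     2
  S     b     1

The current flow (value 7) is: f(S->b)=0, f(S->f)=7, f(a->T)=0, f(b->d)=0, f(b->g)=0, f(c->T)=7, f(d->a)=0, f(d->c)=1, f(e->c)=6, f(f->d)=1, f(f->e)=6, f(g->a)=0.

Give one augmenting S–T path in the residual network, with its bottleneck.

Residual along S->f->d->a->T: S->f: 2, f->d: 8, d->a: 2, a->T: 2.
Bottleneck = min = 2.

S->f->d->a->T, bottleneck 2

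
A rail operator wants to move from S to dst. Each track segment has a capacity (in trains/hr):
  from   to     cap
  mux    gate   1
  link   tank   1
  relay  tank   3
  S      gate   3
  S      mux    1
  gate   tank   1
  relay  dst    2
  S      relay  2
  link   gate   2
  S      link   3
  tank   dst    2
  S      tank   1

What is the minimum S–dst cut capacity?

Max flow = 4 (via 3 augmenting paths).
In the residual at optimum, the set reachable from S is {S, gate, link, mux, tank}.
Cut edges: S→relay (cap 2), tank→dst (cap 2). Sum = 4.

4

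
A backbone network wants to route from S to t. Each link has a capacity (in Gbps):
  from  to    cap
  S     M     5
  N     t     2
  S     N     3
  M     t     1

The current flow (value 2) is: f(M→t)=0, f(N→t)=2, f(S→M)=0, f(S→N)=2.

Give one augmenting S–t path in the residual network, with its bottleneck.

Residual along S→M→t: S→M: 5, M→t: 1.
Bottleneck = min = 1.

S→M→t, bottleneck 1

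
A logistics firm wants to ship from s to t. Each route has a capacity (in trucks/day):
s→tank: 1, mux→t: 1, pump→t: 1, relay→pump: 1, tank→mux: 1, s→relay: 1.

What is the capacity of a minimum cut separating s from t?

Max flow = 2 (via 2 augmenting paths).
In the residual at optimum, the set reachable from s is {s}.
Cut edges: s→relay (cap 1), s→tank (cap 1). Sum = 2.

2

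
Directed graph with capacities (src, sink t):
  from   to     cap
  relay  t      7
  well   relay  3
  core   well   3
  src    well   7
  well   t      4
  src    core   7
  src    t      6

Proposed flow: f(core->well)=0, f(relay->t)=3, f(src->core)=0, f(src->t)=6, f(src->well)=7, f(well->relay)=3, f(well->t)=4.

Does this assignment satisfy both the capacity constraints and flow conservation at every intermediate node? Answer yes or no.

Every edge has 0 ≤ f(e) ≤ cap(e).
At each intermediate node, inflow equals outflow.

Yes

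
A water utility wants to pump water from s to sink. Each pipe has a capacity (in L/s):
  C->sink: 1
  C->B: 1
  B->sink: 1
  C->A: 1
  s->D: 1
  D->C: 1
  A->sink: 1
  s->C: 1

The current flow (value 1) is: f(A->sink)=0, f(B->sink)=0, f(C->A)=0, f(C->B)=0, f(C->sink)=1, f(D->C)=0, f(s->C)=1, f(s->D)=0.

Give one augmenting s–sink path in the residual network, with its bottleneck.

s->D->C->A->sink, bottleneck 1

Residual along s->D->C->A->sink: s->D: 1, D->C: 1, C->A: 1, A->sink: 1.
Bottleneck = min = 1.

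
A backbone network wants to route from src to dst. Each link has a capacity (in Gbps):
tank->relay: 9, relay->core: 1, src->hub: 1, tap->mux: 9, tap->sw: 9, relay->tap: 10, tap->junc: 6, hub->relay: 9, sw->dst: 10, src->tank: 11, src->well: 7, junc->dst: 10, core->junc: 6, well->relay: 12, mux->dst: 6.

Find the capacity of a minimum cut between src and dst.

Max flow = 11 (via 5 augmenting paths).
In the residual at optimum, the set reachable from src is {hub, relay, src, tank, well}.
Cut edges: relay->tap (cap 10), relay->core (cap 1). Sum = 11.

11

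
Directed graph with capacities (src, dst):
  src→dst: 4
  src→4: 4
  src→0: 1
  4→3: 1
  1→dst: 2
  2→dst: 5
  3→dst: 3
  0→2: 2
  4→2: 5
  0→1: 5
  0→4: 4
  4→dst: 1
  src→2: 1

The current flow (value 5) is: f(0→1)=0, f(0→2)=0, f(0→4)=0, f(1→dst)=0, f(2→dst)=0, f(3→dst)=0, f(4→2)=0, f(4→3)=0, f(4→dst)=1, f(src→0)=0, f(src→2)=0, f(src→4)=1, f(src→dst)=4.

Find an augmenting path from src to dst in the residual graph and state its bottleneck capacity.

Residual along src→2→dst: src→2: 1, 2→dst: 5.
Bottleneck = min = 1.

src→2→dst, bottleneck 1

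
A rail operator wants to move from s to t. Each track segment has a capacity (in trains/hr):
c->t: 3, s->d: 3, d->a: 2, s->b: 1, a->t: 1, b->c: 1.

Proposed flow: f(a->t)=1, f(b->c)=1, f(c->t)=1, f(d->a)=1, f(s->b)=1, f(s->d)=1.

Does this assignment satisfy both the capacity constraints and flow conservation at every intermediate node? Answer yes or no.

Yes

Every edge has 0 ≤ f(e) ≤ cap(e).
At each intermediate node, inflow equals outflow.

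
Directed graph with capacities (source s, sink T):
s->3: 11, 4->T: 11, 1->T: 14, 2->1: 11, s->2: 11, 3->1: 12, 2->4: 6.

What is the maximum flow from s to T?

20

Augment s->2->4->T: bottleneck 6. Total 6.
Augment s->2->1->T: bottleneck 5. Total 11.
Augment s->3->1->T: bottleneck 9. Total 20.
No augmenting path remains in the residual graph.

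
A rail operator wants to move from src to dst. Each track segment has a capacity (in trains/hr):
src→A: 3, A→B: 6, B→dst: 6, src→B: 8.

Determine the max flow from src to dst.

6

Augment src→B→dst: bottleneck 6. Total 6.
No augmenting path remains in the residual graph.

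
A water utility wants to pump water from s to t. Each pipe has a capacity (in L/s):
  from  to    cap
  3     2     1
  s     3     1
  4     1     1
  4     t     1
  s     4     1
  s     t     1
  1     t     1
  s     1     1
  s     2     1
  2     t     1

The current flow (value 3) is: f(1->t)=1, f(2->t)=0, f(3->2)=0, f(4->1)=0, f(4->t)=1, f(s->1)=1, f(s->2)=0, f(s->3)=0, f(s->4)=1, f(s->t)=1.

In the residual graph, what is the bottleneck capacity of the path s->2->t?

1

Residual capacities along the path: s->2: 1, 2->t: 1.
Minimum is 1.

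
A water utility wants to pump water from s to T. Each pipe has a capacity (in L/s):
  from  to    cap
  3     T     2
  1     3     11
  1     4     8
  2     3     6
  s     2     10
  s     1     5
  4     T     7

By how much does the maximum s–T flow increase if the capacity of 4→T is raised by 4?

Original max flow = 7.
Edge 4→T does not cross the min cut (source side {2, 3, s}), so extra capacity there cannot help.
New max flow = 7. Increase = 0.

0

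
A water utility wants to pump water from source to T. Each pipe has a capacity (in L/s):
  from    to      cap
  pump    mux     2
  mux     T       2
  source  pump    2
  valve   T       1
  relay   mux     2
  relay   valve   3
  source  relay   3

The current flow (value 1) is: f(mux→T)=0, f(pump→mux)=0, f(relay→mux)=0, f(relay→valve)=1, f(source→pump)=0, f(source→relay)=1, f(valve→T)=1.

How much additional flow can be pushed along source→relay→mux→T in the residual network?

2

Residual capacities along the path: source→relay: 2, relay→mux: 2, mux→T: 2.
Minimum is 2.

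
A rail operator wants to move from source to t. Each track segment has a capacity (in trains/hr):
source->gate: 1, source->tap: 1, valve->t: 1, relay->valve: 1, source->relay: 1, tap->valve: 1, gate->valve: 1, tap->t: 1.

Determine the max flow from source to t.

2

Augment source->tap->t: bottleneck 1. Total 1.
Augment source->relay->valve->t: bottleneck 1. Total 2.
No augmenting path remains in the residual graph.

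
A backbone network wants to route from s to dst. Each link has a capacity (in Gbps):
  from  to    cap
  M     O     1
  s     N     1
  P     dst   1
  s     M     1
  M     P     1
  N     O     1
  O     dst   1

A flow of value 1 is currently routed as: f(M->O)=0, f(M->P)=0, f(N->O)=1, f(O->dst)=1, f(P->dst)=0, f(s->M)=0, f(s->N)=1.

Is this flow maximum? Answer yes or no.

No

Residual path s->M->P->dst has bottleneck 1 > 0.
Pushing 1 along it raises the flow to 2, so the given flow is not maximum.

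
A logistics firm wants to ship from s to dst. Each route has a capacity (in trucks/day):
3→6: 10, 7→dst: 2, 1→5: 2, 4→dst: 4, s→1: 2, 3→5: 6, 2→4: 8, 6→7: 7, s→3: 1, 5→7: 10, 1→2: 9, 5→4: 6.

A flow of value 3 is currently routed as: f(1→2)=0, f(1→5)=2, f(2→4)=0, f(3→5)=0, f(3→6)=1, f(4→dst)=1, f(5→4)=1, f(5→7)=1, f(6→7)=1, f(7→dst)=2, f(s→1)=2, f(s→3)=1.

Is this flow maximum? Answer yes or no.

Residual reachable from s: {s}; dst is not reachable.
Saturated cut: s→3, s→1 with total capacity 3 = current flow value. Flow is maximum.

Yes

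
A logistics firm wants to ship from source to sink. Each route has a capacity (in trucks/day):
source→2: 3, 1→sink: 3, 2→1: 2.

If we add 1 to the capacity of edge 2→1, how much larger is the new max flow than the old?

Original max flow = 2.
After raising cap(2→1), augmenting paths through that edge carry 1 more unit.
New max flow = 3. Increase = 1.

1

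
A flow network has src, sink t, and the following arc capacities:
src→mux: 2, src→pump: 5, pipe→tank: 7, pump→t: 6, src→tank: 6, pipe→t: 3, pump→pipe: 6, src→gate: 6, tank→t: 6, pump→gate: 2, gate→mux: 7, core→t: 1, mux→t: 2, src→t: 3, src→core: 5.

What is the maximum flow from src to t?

Augment src→t: bottleneck 3. Total 3.
Augment src→core→t: bottleneck 1. Total 4.
Augment src→pump→t: bottleneck 5. Total 9.
Augment src→tank→t: bottleneck 6. Total 15.
Augment src→mux→t: bottleneck 2. Total 17.
No augmenting path remains in the residual graph.

17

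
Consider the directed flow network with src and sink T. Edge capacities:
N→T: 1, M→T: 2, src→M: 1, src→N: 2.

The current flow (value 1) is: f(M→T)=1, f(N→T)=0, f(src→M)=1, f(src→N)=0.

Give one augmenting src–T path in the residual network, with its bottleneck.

Residual along src→N→T: src→N: 2, N→T: 1.
Bottleneck = min = 1.

src→N→T, bottleneck 1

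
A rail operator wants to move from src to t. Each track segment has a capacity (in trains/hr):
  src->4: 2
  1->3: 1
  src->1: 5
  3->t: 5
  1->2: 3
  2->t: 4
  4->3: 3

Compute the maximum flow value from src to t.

Augment src->4->3->t: bottleneck 2. Total 2.
Augment src->1->3->t: bottleneck 1. Total 3.
Augment src->1->2->t: bottleneck 3. Total 6.
No augmenting path remains in the residual graph.

6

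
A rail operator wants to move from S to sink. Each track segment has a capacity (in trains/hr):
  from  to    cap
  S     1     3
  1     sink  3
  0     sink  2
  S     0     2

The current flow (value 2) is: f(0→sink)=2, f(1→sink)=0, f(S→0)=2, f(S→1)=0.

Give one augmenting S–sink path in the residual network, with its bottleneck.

Residual along S→1→sink: S→1: 3, 1→sink: 3.
Bottleneck = min = 3.

S→1→sink, bottleneck 3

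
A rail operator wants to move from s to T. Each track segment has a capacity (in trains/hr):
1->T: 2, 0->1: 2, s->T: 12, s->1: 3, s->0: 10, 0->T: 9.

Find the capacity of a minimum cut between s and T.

Max flow = 23 (via 3 augmenting paths).
In the residual at optimum, the set reachable from s is {0, 1, s}.
Cut edges: s->T (cap 12), 0->T (cap 9), 1->T (cap 2). Sum = 23.

23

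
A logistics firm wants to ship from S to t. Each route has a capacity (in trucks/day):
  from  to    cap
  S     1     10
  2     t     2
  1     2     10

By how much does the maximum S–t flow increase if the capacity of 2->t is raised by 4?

4

Original max flow = 2.
After raising cap(2->t), augmenting paths through that edge carry 4 more units.
New max flow = 6. Increase = 4.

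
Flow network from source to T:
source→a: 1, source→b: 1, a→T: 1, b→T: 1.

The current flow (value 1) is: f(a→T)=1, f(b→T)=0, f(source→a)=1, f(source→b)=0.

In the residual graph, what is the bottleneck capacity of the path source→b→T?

Residual capacities along the path: source→b: 1, b→T: 1.
Minimum is 1.

1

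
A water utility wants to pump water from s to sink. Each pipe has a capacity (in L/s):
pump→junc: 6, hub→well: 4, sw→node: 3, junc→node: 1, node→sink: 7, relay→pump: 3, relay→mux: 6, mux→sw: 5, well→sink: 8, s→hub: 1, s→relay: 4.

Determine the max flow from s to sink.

5

Augment s→hub→well→sink: bottleneck 1. Total 1.
Augment s→relay→mux→sw→node→sink: bottleneck 3. Total 4.
Augment s→relay→pump→junc→node→sink: bottleneck 1. Total 5.
No augmenting path remains in the residual graph.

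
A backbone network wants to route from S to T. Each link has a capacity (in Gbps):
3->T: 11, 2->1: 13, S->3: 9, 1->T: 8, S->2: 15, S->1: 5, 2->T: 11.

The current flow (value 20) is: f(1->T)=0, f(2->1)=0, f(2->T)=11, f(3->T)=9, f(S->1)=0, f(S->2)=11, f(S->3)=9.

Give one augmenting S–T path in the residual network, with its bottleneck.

S->1->T, bottleneck 5

Residual along S->1->T: S->1: 5, 1->T: 8.
Bottleneck = min = 5.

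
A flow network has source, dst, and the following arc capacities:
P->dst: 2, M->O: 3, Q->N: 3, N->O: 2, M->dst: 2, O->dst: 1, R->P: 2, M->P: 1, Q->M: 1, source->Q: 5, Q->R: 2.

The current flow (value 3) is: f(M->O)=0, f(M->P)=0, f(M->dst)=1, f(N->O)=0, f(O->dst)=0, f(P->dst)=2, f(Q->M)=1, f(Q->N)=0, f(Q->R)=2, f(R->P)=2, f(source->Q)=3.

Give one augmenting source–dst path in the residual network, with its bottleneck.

source->Q->N->O->dst, bottleneck 1

Residual along source->Q->N->O->dst: source->Q: 2, Q->N: 3, N->O: 2, O->dst: 1.
Bottleneck = min = 1.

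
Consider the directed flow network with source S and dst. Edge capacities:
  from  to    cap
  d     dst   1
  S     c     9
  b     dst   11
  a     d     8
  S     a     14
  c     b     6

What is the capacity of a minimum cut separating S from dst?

Max flow = 7 (via 2 augmenting paths).
In the residual at optimum, the set reachable from S is {S, a, c, d}.
Cut edges: c->b (cap 6), d->dst (cap 1). Sum = 7.

7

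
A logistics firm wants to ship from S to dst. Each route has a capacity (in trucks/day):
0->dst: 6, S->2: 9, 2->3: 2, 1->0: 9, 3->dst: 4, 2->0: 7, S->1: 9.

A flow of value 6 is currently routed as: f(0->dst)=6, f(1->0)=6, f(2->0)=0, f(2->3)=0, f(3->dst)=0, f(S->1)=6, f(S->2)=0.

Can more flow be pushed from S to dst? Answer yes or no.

Residual path S->2->3->dst has bottleneck 2 > 0.
Pushing 2 along it raises the flow to 8, so the given flow is not maximum.

Yes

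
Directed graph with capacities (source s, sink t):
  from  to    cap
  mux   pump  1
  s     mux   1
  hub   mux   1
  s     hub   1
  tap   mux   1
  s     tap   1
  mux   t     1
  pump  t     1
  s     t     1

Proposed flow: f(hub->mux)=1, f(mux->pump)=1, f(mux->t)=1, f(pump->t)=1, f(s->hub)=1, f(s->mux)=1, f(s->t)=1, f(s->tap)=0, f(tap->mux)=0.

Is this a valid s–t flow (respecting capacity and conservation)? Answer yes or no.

Every edge has 0 ≤ f(e) ≤ cap(e).
At each intermediate node, inflow equals outflow.

Yes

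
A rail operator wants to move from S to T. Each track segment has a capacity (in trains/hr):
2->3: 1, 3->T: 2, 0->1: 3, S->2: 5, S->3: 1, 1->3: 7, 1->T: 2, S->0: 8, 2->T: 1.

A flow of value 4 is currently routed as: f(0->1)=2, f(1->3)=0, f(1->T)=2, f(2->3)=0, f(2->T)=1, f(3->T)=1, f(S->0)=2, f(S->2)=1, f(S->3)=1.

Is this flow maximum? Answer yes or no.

Residual path S->2->3->T has bottleneck 1 > 0.
Pushing 1 along it raises the flow to 5, so the given flow is not maximum.

No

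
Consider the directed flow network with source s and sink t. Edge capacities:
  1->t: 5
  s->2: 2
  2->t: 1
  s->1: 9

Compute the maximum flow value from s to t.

6

Augment s->2->t: bottleneck 1. Total 1.
Augment s->1->t: bottleneck 5. Total 6.
No augmenting path remains in the residual graph.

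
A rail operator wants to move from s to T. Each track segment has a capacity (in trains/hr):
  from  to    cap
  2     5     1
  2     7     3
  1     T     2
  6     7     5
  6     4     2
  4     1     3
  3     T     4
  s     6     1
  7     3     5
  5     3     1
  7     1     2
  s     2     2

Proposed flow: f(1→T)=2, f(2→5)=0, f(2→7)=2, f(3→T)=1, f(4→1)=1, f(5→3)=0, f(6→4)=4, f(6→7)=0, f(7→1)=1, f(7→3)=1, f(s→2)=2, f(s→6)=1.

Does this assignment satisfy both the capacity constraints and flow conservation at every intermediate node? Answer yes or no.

No

Capacity violated on 6→4: flow 4 > capacity 2.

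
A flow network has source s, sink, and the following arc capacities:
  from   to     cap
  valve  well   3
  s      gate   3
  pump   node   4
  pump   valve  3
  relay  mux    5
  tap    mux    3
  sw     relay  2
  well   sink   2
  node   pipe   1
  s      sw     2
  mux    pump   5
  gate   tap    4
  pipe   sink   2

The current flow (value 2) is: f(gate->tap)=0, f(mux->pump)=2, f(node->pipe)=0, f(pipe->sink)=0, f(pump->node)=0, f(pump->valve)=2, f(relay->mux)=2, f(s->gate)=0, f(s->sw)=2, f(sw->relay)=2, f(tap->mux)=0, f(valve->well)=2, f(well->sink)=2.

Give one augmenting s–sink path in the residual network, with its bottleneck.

s->gate->tap->mux->pump->node->pipe->sink, bottleneck 1

Residual along s->gate->tap->mux->pump->node->pipe->sink: s->gate: 3, gate->tap: 4, tap->mux: 3, mux->pump: 3, pump->node: 4, node->pipe: 1, pipe->sink: 2.
Bottleneck = min = 1.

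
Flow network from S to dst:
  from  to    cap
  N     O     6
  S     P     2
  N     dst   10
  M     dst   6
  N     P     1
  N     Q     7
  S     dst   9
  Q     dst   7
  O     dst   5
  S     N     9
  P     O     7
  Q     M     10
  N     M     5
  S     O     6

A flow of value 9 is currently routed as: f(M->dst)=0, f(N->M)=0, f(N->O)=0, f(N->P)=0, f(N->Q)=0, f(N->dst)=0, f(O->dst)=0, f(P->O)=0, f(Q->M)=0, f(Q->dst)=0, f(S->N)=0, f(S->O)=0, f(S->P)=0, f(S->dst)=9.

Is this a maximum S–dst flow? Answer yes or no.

No

Residual path S->N->dst has bottleneck 9 > 0.
Pushing 9 along it raises the flow to 18, so the given flow is not maximum.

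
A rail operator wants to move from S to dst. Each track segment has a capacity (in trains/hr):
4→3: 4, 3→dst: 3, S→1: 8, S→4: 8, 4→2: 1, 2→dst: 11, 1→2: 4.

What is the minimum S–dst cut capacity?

Max flow = 8 (via 3 augmenting paths).
In the residual at optimum, the set reachable from S is {1, 3, 4, S}.
Cut edges: 1→2 (cap 4), 4→2 (cap 1), 3→dst (cap 3). Sum = 8.

8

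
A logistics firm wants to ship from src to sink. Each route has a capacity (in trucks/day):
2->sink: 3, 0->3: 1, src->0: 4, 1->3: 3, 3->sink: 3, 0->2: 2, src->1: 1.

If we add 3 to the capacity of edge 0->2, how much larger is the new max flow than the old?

1

Original max flow = 4.
After raising cap(0->2), augmenting paths through that edge carry 1 more unit.
New max flow = 5. Increase = 1.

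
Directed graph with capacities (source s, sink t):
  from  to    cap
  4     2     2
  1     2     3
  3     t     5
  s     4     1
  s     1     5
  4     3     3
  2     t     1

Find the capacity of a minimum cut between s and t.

2

Max flow = 2 (via 2 augmenting paths).
In the residual at optimum, the set reachable from s is {1, 2, s}.
Cut edges: s->4 (cap 1), 2->t (cap 1). Sum = 2.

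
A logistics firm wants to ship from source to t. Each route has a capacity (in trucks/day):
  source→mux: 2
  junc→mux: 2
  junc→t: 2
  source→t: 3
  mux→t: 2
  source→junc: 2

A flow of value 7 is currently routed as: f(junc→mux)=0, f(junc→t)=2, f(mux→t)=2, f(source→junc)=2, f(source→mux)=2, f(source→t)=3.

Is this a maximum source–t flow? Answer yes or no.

Residual reachable from source: {source}; t is not reachable.
Saturated cut: source→junc, source→mux, source→t with total capacity 7 = current flow value. Flow is maximum.

Yes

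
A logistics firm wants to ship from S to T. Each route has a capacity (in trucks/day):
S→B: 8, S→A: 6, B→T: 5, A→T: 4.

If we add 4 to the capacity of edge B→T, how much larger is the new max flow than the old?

3

Original max flow = 9.
After raising cap(B→T), augmenting paths through that edge carry 3 more units.
New max flow = 12. Increase = 3.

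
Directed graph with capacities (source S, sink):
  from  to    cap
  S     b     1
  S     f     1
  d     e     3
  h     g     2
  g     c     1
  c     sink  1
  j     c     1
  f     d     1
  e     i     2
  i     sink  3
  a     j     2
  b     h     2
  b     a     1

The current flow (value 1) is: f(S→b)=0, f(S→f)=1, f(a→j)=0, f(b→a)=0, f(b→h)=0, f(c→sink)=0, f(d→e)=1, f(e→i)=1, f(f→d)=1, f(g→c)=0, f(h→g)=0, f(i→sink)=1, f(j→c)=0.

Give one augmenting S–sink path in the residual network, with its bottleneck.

Residual along S→b→a→j→c→sink: S→b: 1, b→a: 1, a→j: 2, j→c: 1, c→sink: 1.
Bottleneck = min = 1.

S→b→a→j→c→sink, bottleneck 1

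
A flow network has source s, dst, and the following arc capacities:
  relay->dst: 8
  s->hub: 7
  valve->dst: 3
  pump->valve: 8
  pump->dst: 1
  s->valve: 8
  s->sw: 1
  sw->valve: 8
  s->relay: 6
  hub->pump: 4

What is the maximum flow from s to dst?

Augment s->relay->dst: bottleneck 6. Total 6.
Augment s->valve->dst: bottleneck 3. Total 9.
Augment s->hub->pump->dst: bottleneck 1. Total 10.
No augmenting path remains in the residual graph.

10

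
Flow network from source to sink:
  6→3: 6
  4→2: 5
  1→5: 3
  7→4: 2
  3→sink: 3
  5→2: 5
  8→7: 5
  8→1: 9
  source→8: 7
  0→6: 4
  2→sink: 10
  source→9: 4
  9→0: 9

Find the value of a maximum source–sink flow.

8

Augment source→9→0→6→3→sink: bottleneck 3. Total 3.
Augment source→8→1→5→2→sink: bottleneck 3. Total 6.
Augment source→8→7→4→2→sink: bottleneck 2. Total 8.
No augmenting path remains in the residual graph.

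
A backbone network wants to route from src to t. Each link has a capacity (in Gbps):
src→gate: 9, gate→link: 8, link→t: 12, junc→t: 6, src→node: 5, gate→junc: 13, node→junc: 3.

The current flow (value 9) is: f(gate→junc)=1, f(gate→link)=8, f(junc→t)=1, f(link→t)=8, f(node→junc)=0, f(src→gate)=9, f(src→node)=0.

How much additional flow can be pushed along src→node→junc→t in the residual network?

Residual capacities along the path: src→node: 5, node→junc: 3, junc→t: 5.
Minimum is 3.

3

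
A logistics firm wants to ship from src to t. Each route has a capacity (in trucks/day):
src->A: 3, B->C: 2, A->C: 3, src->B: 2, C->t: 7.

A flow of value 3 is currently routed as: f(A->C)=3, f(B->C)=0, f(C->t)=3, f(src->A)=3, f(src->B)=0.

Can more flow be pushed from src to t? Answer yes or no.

Residual path src->B->C->t has bottleneck 2 > 0.
Pushing 2 along it raises the flow to 5, so the given flow is not maximum.

Yes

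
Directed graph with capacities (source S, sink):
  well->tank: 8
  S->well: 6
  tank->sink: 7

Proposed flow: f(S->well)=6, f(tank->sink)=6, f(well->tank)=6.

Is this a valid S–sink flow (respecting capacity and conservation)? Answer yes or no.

Yes

Every edge has 0 ≤ f(e) ≤ cap(e).
At each intermediate node, inflow equals outflow.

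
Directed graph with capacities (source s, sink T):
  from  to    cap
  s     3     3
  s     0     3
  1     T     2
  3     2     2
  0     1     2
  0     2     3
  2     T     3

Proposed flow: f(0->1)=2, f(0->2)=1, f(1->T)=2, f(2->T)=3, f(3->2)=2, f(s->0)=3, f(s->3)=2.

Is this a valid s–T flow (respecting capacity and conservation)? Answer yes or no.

Every edge has 0 ≤ f(e) ≤ cap(e).
At each intermediate node, inflow equals outflow.

Yes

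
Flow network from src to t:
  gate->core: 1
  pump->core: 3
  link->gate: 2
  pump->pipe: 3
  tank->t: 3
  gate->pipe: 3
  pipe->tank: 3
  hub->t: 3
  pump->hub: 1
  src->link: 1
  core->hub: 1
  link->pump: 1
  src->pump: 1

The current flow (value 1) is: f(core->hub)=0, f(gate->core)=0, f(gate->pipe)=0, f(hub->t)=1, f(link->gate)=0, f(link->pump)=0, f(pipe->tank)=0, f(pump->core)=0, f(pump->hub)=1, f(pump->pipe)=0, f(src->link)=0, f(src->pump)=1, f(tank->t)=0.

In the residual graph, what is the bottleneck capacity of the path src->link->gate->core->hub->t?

1

Residual capacities along the path: src->link: 1, link->gate: 2, gate->core: 1, core->hub: 1, hub->t: 2.
Minimum is 1.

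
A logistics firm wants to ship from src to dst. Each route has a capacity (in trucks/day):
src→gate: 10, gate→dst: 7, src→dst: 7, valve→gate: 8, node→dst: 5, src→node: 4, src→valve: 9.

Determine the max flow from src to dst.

18

Augment src→dst: bottleneck 7. Total 7.
Augment src→node→dst: bottleneck 4. Total 11.
Augment src→gate→dst: bottleneck 7. Total 18.
No augmenting path remains in the residual graph.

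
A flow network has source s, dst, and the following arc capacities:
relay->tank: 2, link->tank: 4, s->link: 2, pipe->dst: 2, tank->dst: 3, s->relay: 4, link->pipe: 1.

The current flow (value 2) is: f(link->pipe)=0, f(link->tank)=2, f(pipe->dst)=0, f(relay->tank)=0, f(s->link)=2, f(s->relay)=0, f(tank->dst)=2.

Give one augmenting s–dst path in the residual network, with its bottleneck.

s->relay->tank->dst, bottleneck 1

Residual along s->relay->tank->dst: s->relay: 4, relay->tank: 2, tank->dst: 1.
Bottleneck = min = 1.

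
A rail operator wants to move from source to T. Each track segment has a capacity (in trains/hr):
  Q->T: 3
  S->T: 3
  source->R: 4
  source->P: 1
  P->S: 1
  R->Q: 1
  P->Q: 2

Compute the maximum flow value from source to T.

Augment source->P->S->T: bottleneck 1. Total 1.
Augment source->R->Q->T: bottleneck 1. Total 2.
No augmenting path remains in the residual graph.

2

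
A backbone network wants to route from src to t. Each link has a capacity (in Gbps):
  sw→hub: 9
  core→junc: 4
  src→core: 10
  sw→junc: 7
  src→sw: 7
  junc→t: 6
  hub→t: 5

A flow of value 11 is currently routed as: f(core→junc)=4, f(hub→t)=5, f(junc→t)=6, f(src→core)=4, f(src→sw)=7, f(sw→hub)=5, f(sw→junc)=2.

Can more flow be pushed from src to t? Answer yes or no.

No

Residual reachable from src: {core, src}; t is not reachable.
Saturated cut: src→sw, core→junc with total capacity 11 = current flow value. Flow is maximum.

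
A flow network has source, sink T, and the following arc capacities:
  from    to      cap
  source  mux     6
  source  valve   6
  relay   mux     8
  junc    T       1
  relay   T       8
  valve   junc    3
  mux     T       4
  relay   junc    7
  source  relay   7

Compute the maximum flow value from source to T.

Augment source→relay→T: bottleneck 7. Total 7.
Augment source→mux→T: bottleneck 4. Total 11.
Augment source→valve→junc→T: bottleneck 1. Total 12.
No augmenting path remains in the residual graph.

12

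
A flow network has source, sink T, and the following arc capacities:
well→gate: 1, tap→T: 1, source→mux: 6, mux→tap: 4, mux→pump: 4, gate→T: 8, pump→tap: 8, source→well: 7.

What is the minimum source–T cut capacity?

Max flow = 2 (via 2 augmenting paths).
In the residual at optimum, the set reachable from source is {mux, pump, source, tap, well}.
Cut edges: well→gate (cap 1), tap→T (cap 1). Sum = 2.

2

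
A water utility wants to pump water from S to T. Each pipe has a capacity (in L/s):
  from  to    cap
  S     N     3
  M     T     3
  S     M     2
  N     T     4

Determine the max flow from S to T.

Augment S->M->T: bottleneck 2. Total 2.
Augment S->N->T: bottleneck 3. Total 5.
No augmenting path remains in the residual graph.

5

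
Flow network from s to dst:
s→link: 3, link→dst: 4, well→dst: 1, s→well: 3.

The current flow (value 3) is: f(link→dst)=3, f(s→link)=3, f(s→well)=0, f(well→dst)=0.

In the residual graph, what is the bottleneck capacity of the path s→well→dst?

Residual capacities along the path: s→well: 3, well→dst: 1.
Minimum is 1.

1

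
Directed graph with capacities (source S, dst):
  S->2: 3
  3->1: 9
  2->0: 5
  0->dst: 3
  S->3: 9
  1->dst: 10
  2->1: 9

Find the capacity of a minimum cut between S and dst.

Max flow = 12 (via 3 augmenting paths).
In the residual at optimum, the set reachable from S is {S}.
Cut edges: S->3 (cap 9), S->2 (cap 3). Sum = 12.

12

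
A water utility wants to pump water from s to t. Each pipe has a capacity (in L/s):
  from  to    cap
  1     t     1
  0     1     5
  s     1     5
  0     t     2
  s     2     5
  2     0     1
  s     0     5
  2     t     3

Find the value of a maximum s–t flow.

6

Augment s->2->t: bottleneck 3. Total 3.
Augment s->0->t: bottleneck 2. Total 5.
Augment s->1->t: bottleneck 1. Total 6.
No augmenting path remains in the residual graph.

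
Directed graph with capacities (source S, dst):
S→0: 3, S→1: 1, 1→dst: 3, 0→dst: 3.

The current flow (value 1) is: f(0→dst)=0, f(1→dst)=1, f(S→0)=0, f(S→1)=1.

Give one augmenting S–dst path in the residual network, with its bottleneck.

S→0→dst, bottleneck 3

Residual along S→0→dst: S→0: 3, 0→dst: 3.
Bottleneck = min = 3.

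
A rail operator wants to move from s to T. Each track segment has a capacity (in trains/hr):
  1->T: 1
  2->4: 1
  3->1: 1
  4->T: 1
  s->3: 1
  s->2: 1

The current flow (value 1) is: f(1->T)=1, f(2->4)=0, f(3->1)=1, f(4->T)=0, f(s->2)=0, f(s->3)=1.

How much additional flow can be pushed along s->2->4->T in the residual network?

1

Residual capacities along the path: s->2: 1, 2->4: 1, 4->T: 1.
Minimum is 1.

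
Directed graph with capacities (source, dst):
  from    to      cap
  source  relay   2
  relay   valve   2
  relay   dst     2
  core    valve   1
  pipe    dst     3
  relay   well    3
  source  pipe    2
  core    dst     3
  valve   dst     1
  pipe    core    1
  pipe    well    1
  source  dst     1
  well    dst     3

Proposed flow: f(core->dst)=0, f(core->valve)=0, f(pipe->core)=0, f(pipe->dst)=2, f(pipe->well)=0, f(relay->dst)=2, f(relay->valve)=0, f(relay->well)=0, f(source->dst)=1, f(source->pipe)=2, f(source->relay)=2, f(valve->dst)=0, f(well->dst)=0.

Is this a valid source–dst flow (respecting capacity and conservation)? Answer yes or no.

Yes

Every edge has 0 ≤ f(e) ≤ cap(e).
At each intermediate node, inflow equals outflow.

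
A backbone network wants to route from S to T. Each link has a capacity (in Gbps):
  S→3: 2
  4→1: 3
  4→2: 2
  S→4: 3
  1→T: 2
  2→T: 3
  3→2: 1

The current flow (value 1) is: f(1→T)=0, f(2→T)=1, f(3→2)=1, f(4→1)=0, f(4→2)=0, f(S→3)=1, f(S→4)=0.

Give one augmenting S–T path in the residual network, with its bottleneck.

S→4→2→T, bottleneck 2

Residual along S→4→2→T: S→4: 3, 4→2: 2, 2→T: 2.
Bottleneck = min = 2.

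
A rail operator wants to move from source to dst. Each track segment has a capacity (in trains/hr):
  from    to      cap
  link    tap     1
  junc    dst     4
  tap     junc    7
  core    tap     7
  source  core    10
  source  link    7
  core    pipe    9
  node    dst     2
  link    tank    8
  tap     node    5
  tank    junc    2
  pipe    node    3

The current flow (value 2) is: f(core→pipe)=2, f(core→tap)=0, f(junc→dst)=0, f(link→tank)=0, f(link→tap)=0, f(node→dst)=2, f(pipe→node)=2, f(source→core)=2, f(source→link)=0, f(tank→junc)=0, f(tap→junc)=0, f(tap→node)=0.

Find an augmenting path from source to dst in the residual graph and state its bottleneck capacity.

source→core→tap→junc→dst, bottleneck 4

Residual along source→core→tap→junc→dst: source→core: 8, core→tap: 7, tap→junc: 7, junc→dst: 4.
Bottleneck = min = 4.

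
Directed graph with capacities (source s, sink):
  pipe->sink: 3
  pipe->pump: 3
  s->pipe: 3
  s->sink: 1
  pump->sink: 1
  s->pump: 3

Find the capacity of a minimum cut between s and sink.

Max flow = 5 (via 3 augmenting paths).
In the residual at optimum, the set reachable from s is {pump, s}.
Cut edges: s->pipe (cap 3), s->sink (cap 1), pump->sink (cap 1). Sum = 5.

5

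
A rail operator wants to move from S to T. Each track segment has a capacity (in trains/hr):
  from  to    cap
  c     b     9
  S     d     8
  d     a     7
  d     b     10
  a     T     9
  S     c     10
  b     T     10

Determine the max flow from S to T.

Augment S->d->a->T: bottleneck 7. Total 7.
Augment S->d->b->T: bottleneck 1. Total 8.
Augment S->c->b->T: bottleneck 9. Total 17.
No augmenting path remains in the residual graph.

17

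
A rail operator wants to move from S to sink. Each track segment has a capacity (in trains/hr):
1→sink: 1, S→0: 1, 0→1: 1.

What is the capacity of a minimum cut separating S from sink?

1

Max flow = 1 (via 1 augmenting path).
In the residual at optimum, the set reachable from S is {S}.
Cut edges: S→0 (cap 1). Sum = 1.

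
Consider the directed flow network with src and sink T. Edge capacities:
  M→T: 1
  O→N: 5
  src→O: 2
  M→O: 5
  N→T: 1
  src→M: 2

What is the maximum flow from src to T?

Augment src→M→T: bottleneck 1. Total 1.
Augment src→O→N→T: bottleneck 1. Total 2.
No augmenting path remains in the residual graph.

2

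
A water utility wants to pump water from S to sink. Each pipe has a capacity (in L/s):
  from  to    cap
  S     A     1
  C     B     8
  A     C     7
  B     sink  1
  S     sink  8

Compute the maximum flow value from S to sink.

9

Augment S→sink: bottleneck 8. Total 8.
Augment S→A→C→B→sink: bottleneck 1. Total 9.
No augmenting path remains in the residual graph.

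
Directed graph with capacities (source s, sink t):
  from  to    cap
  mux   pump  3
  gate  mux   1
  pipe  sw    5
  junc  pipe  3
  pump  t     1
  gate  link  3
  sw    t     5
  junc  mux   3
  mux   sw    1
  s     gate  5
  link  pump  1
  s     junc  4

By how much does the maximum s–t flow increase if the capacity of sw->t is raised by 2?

0

Original max flow = 5.
Edge sw->t does not cross the min cut (source side {gate, junc, link, mux, pump, s}), so extra capacity there cannot help.
New max flow = 5. Increase = 0.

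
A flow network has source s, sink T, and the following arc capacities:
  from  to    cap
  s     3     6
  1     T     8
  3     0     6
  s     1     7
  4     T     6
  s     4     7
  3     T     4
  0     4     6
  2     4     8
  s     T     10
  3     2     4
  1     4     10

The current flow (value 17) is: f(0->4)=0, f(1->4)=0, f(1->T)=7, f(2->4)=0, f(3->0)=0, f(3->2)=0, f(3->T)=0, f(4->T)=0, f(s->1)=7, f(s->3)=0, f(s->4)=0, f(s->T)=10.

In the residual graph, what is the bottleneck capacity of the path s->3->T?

Residual capacities along the path: s->3: 6, 3->T: 4.
Minimum is 4.

4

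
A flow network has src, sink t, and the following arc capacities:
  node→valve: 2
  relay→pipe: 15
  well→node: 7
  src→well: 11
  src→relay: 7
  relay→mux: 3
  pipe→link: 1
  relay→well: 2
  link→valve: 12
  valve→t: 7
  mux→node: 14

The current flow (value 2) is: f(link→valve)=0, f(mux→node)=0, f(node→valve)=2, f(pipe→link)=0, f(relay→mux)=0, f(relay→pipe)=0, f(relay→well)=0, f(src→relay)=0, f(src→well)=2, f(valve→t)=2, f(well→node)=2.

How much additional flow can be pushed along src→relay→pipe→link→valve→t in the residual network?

1

Residual capacities along the path: src→relay: 7, relay→pipe: 15, pipe→link: 1, link→valve: 12, valve→t: 5.
Minimum is 1.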